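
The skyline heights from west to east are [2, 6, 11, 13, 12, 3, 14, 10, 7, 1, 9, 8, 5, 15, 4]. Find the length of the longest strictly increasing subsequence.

6

Let dp[i] be the length of the longest such subsequence ending at index i:
i:      1  2  3  4  5  6  7  8  9 10 11 12 13 14 15
a[i]:   2  6 11 13 12  3 14 10  7  1  9  8  5 15  4
dp:     1  2  3  4  4  2  5  3  3  1  4  4  3  6  3
Maximum dp value is 6.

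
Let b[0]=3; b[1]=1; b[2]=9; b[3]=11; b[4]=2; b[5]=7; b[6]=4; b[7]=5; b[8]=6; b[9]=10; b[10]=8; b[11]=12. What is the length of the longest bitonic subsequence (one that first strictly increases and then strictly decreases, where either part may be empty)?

inc[i] = longest strictly increasing subsequence ending at i; dec[i] = longest strictly decreasing subsequence starting at i:
i:      0  1  2  3  4  5  6  7  8  9 10 11
b[i]:   3  1  9 11  2  7  4  5  6 10  8 12
inc:    1  1  2  3  2  3  3  4  5  6  6  7
dec:    2  1  3  3  1  2  1  1  1  2  1  1
Best peak at i=9 (value 10): inc=6, dec=2, length 6+2−1 = 7.

7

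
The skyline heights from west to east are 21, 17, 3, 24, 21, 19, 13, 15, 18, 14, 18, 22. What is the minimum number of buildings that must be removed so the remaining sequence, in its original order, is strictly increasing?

Fewest deletions = n − (longest strictly increasing subsequence).
Patience tails:
21 → extends → [21]
17 → replaces 21 → [17]
3 → replaces 17 → [3]
24 → extends → [3, 24]
21 → replaces 24 → [3, 21]
19 → replaces 21 → [3, 19]
13 → replaces 19 → [3, 13]
15 → extends → [3, 13, 15]
18 → extends → [3, 13, 15, 18]
14 → replaces 15 → [3, 13, 14, 18]
18 → already a tail → [3, 13, 14, 18]
22 → extends → [3, 13, 14, 18, 22]
Longest strictly increasing subsequence has length 5, so deletions = 12 − 5 = 7.

7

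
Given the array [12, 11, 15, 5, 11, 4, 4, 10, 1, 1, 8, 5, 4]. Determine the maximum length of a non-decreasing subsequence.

Track the smallest tail for each achievable length (allowing ties):
12 → extends → [12]
11 → replaces 12 → [11]
15 → extends → [11, 15]
5 → replaces 11 → [5, 15]
11 → replaces 15 → [5, 11]
4 → replaces 5 → [4, 11]
4 → replaces 11 → [4, 4]
10 → extends → [4, 4, 10]
1 → replaces 4 → [1, 4, 10]
1 → replaces 4 → [1, 1, 10]
8 → replaces 10 → [1, 1, 8]
5 → replaces 8 → [1, 1, 5]
4 → replaces 5 → [1, 1, 4]
Three tails, so the longest non-decreasing subsequence has length 3 (e.g. 4, 4, 10).

3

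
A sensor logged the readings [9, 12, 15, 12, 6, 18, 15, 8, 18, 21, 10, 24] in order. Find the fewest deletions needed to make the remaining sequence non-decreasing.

Fewest deletions = n − (longest non-decreasing subsequence).
Patience tails:
9 → extends → [9]
12 → extends → [9, 12]
15 → extends → [9, 12, 15]
12 → replaces 15 → [9, 12, 12]
6 → replaces 9 → [6, 12, 12]
18 → extends → [6, 12, 12, 18]
15 → replaces 18 → [6, 12, 12, 15]
8 → replaces 12 → [6, 8, 12, 15]
18 → extends → [6, 8, 12, 15, 18]
21 → extends → [6, 8, 12, 15, 18, 21]
10 → replaces 12 → [6, 8, 10, 15, 18, 21]
24 → extends → [6, 8, 10, 15, 18, 21, 24]
Longest non-decreasing subsequence has length 7, so deletions = 12 − 7 = 5.

5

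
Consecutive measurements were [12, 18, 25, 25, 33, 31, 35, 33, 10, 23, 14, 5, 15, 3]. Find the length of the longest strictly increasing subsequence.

5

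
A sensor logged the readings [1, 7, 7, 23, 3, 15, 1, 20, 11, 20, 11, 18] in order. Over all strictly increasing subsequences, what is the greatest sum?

Let S[i] be the best sum of a strictly increasing subsequence ending at i:
i:      1  2  3  4  5  6  7  8  9 10 11 12
a[i]:   1  7  7 23  3 15  1 20 11 20 11 18
S:      1  8  8 31  4 23  1 43 19 43 19 41
Maximum is 43 (e.g. 1 + 7 + 15 + 20).

43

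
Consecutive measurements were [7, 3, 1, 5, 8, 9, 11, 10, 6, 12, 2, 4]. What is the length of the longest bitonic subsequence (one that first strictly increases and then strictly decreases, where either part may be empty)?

inc[i] = longest strictly increasing subsequence ending at i; dec[i] = longest strictly decreasing subsequence starting at i:
i:      1  2  3  4  5  6  7  8  9 10 11 12
a[i]:   7  3  1  5  8  9 11 10  6 12  2  4
inc:    1  1  1  2  3  4  5  5  3  6  2  3
dec:    3  2  1  2  3  3  4  3  2  2  1  1
Best peak at i=7 (value 11): inc=5, dec=4, length 5+4−1 = 8.

8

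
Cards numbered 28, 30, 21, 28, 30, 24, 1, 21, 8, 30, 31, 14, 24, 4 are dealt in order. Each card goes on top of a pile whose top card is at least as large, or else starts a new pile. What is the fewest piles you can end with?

4

Place each on the leftmost legal pile:
28 → new pile 1 (tops now [28])
30 → new pile 2 (tops now [28, 30])
21 → pile 1 (tops now [21, 30])
28 → pile 2 (tops now [21, 28])
30 → new pile 3 (tops now [21, 28, 30])
24 → pile 2 (tops now [21, 24, 30])
1 → pile 1 (tops now [1, 24, 30])
21 → pile 2 (tops now [1, 21, 30])
8 → pile 2 (tops now [1, 8, 30])
30 → pile 3 (tops now [1, 8, 30])
31 → new pile 4 (tops now [1, 8, 30, 31])
14 → pile 3 (tops now [1, 8, 14, 31])
24 → pile 4 (tops now [1, 8, 14, 24])
4 → pile 2 (tops now [1, 4, 14, 24])
Four piles.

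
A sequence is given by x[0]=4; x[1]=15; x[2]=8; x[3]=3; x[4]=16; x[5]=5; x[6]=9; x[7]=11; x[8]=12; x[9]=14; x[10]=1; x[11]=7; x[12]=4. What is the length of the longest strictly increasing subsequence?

Track the smallest tail for each achievable length (strict):
4 → extends → [4]
15 → extends → [4, 15]
8 → replaces 15 → [4, 8]
3 → replaces 4 → [3, 8]
16 → extends → [3, 8, 16]
5 → replaces 8 → [3, 5, 16]
9 → replaces 16 → [3, 5, 9]
11 → extends → [3, 5, 9, 11]
12 → extends → [3, 5, 9, 11, 12]
14 → extends → [3, 5, 9, 11, 12, 14]
1 → replaces 3 → [1, 5, 9, 11, 12, 14]
7 → replaces 9 → [1, 5, 7, 11, 12, 14]
4 → replaces 5 → [1, 4, 7, 11, 12, 14]
Six tails, so the longest strictly increasing subsequence has length 6 (e.g. 4, 8, 9, 11, 12, 14).

6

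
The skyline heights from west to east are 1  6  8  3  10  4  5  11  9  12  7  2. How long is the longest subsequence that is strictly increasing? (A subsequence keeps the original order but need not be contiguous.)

6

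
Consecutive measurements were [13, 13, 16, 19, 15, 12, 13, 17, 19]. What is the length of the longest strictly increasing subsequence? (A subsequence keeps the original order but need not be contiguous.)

Track the smallest tail for each achievable length (strict):
13 → extends → [13]
13 → already a tail → [13]
16 → extends → [13, 16]
19 → extends → [13, 16, 19]
15 → replaces 16 → [13, 15, 19]
12 → replaces 13 → [12, 15, 19]
13 → replaces 15 → [12, 13, 19]
17 → replaces 19 → [12, 13, 17]
19 → extends → [12, 13, 17, 19]
Four tails, so the longest strictly increasing subsequence has length 4 (e.g. 13, 16, 17, 19).

4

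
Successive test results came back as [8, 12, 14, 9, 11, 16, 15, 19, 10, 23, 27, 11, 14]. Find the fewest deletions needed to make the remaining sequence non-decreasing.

Fewest deletions = n − (longest non-decreasing subsequence).
Patience tails:
8 → extends → [8]
12 → extends → [8, 12]
14 → extends → [8, 12, 14]
9 → replaces 12 → [8, 9, 14]
11 → replaces 14 → [8, 9, 11]
16 → extends → [8, 9, 11, 16]
15 → replaces 16 → [8, 9, 11, 15]
19 → extends → [8, 9, 11, 15, 19]
10 → replaces 11 → [8, 9, 10, 15, 19]
23 → extends → [8, 9, 10, 15, 19, 23]
27 → extends → [8, 9, 10, 15, 19, 23, 27]
11 → replaces 15 → [8, 9, 10, 11, 19, 23, 27]
14 → replaces 19 → [8, 9, 10, 11, 14, 23, 27]
Longest non-decreasing subsequence has length 7, so deletions = 13 − 7 = 6.

6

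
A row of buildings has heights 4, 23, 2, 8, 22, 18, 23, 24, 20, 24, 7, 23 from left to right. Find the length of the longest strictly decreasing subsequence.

4

Negate each value so 'decreasing' becomes 'increasing', then run patience tails on the negated sequence:
-4 → extends → [-4]
-23 → replaces -4 → [-23]
-2 → extends → [-23, -2]
-8 → replaces -2 → [-23, -8]
-22 → replaces -8 → [-23, -22]
-18 → extends → [-23, -22, -18]
-23 → already a tail → [-23, -22, -18]
-24 → replaces -23 → [-24, -22, -18]
-20 → replaces -18 → [-24, -22, -20]
-24 → already a tail → [-24, -22, -20]
-7 → extends → [-24, -22, -20, -7]
-23 → replaces -22 → [-24, -23, -20, -7]
Four tails, so the longest strictly decreasing subsequence of the original has length 4.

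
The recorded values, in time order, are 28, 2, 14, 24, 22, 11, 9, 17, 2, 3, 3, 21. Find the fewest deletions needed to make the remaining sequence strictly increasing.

Fewest deletions = n − (longest strictly increasing subsequence).
Patience tails:
28 → extends → [28]
2 → replaces 28 → [2]
14 → extends → [2, 14]
24 → extends → [2, 14, 24]
22 → replaces 24 → [2, 14, 22]
11 → replaces 14 → [2, 11, 22]
9 → replaces 11 → [2, 9, 22]
17 → replaces 22 → [2, 9, 17]
2 → already a tail → [2, 9, 17]
3 → replaces 9 → [2, 3, 17]
3 → already a tail → [2, 3, 17]
21 → extends → [2, 3, 17, 21]
Longest strictly increasing subsequence has length 4, so deletions = 12 − 4 = 8.

8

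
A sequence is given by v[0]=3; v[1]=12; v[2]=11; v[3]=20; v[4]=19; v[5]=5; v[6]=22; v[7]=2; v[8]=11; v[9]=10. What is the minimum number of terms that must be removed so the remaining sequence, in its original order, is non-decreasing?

Fewest deletions = n − (longest non-decreasing subsequence).
i:      0  1  2  3  4  5  6  7  8  9
v[i]:   3 12 11 20 19  5 22  2 11 10
dp:     1  2  2  3  3  2  4  1  3  3
max dp = 4, so deletions = 10 − 4 = 6.

6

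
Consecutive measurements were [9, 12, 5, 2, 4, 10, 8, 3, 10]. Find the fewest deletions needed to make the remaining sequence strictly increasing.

Fewest deletions = n − (longest strictly increasing subsequence).
i:      1  2  3  4  5  6  7  8  9
a[i]:   9 12  5  2  4 10  8  3 10
dp:     1  2  1  1  2  3  3  2  4
max dp = 4, so deletions = 9 − 4 = 5.

5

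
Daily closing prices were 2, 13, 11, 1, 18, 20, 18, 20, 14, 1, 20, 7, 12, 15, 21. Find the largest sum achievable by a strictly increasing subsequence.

Let S[i] be the best sum of a strictly increasing subsequence ending at i:
i:      1  2  3  4  5  6  7  8  9 10 11 12 13 14 15
a[i]:   2 13 11  1 18 20 18 20 14  1 20  7 12 15 21
S:      2 15 13  1 33 53 33 53 29  1 53  9 25 44 74
Maximum is 74 (e.g. 2 + 13 + 18 + 20 + 21).

74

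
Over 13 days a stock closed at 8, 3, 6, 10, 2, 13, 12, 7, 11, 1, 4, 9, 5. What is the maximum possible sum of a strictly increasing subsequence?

Let S[i] be the best sum of a strictly increasing subsequence ending at i:
i:      1  2  3  4  5  6  7  8  9 10 11 12 13
a[i]:   8  3  6 10  2 13 12  7 11  1  4  9  5
S:      8  3  9 19  2 32 31 16 30  1  7 25 12
Maximum is 32 (e.g. 3 + 6 + 10 + 13).

32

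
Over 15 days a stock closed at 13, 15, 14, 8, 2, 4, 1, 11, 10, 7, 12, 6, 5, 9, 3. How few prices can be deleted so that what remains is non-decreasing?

Fewest deletions = n − (longest non-decreasing subsequence).
i:      1  2  3  4  5  6  7  8  9 10 11 12 13 14 15
a[i]:  13 15 14  8  2  4  1 11 10  7 12  6  5  9  3
dp:     1  2  2  1  1  2  1  3  3  3  4  3  3  4  2
max dp = 4, so deletions = 15 − 4 = 11.

11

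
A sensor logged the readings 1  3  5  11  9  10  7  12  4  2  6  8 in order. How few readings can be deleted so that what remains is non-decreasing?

Fewest deletions = n − (longest non-decreasing subsequence).
i:      1  2  3  4  5  6  7  8  9 10 11 12
a[i]:   1  3  5 11  9 10  7 12  4  2  6  8
dp:     1  2  3  4  4  5  4  6  3  2  4  5
max dp = 6, so deletions = 12 − 6 = 6.

6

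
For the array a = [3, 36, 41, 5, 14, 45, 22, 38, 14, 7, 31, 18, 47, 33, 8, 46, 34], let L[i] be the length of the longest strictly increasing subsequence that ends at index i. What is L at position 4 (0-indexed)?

3

dp[i] = 1 + max{dp[j] : j<i, a[j]<a[i]} (or 1 if no such j):
i:      0  1  2  3  4  5  6  7  8  9 10 11 12 13 14 15 16
a[i]:   3 36 41  5 14 45 22 38 14  7 31 18 47 33  8 46 34
dp:     1  2  3  2  3  4  4  5  3  3  5  4  6  6  4  7  7
At index 4 the value is 3.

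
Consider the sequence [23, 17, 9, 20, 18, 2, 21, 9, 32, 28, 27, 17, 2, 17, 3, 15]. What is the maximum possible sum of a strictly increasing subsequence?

Let S[i] be the best sum of a strictly increasing subsequence ending at i:
i:      1  2  3  4  5  6  7  8  9 10 11 12 13 14 15 16
a[i]:  23 17  9 20 18  2 21  9 32 28 27 17  2 17  3 15
S:     23 17  9 37 35  2 58 11 90 86 85 28  2 28  5 26
Maximum is 90 (e.g. 17 + 20 + 21 + 32).

90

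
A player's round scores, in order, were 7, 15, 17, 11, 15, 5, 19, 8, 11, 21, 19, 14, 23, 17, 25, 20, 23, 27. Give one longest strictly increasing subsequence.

7, 15, 17, 19, 21, 23, 25, 27

Patience tails give the LIS length; then backtrack through the dp parents:
7 → extends → [7]
15 → extends → [7, 15]
17 → extends → [7, 15, 17]
11 → replaces 15 → [7, 11, 17]
15 → replaces 17 → [7, 11, 15]
5 → replaces 7 → [5, 11, 15]
19 → extends → [5, 11, 15, 19]
8 → replaces 11 → [5, 8, 15, 19]
11 → replaces 15 → [5, 8, 11, 19]
21 → extends → [5, 8, 11, 19, 21]
19 → already a tail → [5, 8, 11, 19, 21]
14 → replaces 19 → [5, 8, 11, 14, 21]
23 → extends → [5, 8, 11, 14, 21, 23]
17 → replaces 21 → [5, 8, 11, 14, 17, 23]
25 → extends → [5, 8, 11, 14, 17, 23, 25]
20 → replaces 23 → [5, 8, 11, 14, 17, 20, 25]
23 → replaces 25 → [5, 8, 11, 14, 17, 20, 23]
27 → extends → [5, 8, 11, 14, 17, 20, 23, 27]
Length 8; one witness is 7, 15, 17, 19, 21, 23, 25, 27.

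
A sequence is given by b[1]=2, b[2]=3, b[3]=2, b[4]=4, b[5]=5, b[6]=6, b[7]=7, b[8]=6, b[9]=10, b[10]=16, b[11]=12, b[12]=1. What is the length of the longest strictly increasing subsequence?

Let dp[i] be the length of the longest such subsequence ending at index i:
i:      1  2  3  4  5  6  7  8  9 10 11 12
b[i]:   2  3  2  4  5  6  7  6 10 16 12  1
dp:     1  2  1  3  4  5  6  5  7  8  8  1
Maximum dp value is 8.

8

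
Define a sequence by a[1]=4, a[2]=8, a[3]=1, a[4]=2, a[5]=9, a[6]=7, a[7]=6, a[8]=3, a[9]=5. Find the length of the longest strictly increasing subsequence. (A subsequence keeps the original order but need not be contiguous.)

4

Let dp[i] be the length of the longest such subsequence ending at index i:
i:     1 2 3 4 5 6 7 8 9
a[i]:  4 8 1 2 9 7 6 3 5
dp:    1 2 1 2 3 3 3 3 4
Maximum dp value is 4.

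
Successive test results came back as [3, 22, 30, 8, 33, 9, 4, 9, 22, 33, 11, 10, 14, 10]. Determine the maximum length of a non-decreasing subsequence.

6

Track the smallest tail for each achievable length (allowing ties):
3 → extends → [3]
22 → extends → [3, 22]
30 → extends → [3, 22, 30]
8 → replaces 22 → [3, 8, 30]
33 → extends → [3, 8, 30, 33]
9 → replaces 30 → [3, 8, 9, 33]
4 → replaces 8 → [3, 4, 9, 33]
9 → replaces 33 → [3, 4, 9, 9]
22 → extends → [3, 4, 9, 9, 22]
33 → extends → [3, 4, 9, 9, 22, 33]
11 → replaces 22 → [3, 4, 9, 9, 11, 33]
10 → replaces 11 → [3, 4, 9, 9, 10, 33]
14 → replaces 33 → [3, 4, 9, 9, 10, 14]
10 → replaces 14 → [3, 4, 9, 9, 10, 10]
Six tails, so the longest non-decreasing subsequence has length 6 (e.g. 3, 8, 9, 9, 22, 33).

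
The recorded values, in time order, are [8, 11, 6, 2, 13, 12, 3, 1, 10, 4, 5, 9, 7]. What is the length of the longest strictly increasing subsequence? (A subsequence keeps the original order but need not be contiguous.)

Let dp[i] be the length of the longest such subsequence ending at index i:
i:      1  2  3  4  5  6  7  8  9 10 11 12 13
a[i]:   8 11  6  2 13 12  3  1 10  4  5  9  7
dp:     1  2  1  1  3  3  2  1  3  3  4  5  5
Maximum dp value is 5.

5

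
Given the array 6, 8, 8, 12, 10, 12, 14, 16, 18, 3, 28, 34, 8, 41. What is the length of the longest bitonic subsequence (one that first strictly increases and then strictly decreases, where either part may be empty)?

10

inc[i] = longest strictly increasing subsequence ending at i; dec[i] = longest strictly decreasing subsequence starting at i:
i:      1  2  3  4  5  6  7  8  9 10 11 12 13 14
a[i]:   6  8  8 12 10 12 14 16 18  3 28 34  8 41
inc:    1  2  2  3  3  4  5  6  7  1  8  9  2 10
dec:    2  2  2  3  2  2  2  2  2  1  2  2  1  1
Best peak at i=12 (value 34): inc=9, dec=2, length 9+2−1 = 10.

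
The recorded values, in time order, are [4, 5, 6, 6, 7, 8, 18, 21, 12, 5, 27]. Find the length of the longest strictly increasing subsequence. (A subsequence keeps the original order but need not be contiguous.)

Let dp[i] be the length of the longest such subsequence ending at index i:
i:      1  2  3  4  5  6  7  8  9 10 11
a[i]:   4  5  6  6  7  8 18 21 12  5 27
dp:     1  2  3  3  4  5  6  7  6  2  8
Maximum dp value is 8.

8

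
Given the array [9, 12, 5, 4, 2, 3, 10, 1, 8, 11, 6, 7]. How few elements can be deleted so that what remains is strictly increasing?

Fewest deletions = n − (longest strictly increasing subsequence).
i:      1  2  3  4  5  6  7  8  9 10 11 12
a[i]:   9 12  5  4  2  3 10  1  8 11  6  7
dp:     1  2  1  1  1  2  3  1  3  4  3  4
max dp = 4, so deletions = 12 − 4 = 8.

8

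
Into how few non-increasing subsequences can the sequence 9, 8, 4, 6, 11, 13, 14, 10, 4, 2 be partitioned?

Place each on the leftmost legal pile:
9 → new pile 1 (tops now [9])
8 → pile 1 (tops now [8])
4 → pile 1 (tops now [4])
6 → new pile 2 (tops now [4, 6])
11 → new pile 3 (tops now [4, 6, 11])
13 → new pile 4 (tops now [4, 6, 11, 13])
14 → new pile 5 (tops now [4, 6, 11, 13, 14])
10 → pile 3 (tops now [4, 6, 10, 13, 14])
4 → pile 1 (tops now [4, 6, 10, 13, 14])
2 → pile 1 (tops now [2, 6, 10, 13, 14])
Five piles.

5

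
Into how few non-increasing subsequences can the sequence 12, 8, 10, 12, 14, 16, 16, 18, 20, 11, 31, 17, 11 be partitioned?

Place each on the leftmost legal pile:
12 → new pile 1 (tops now [12])
8 → pile 1 (tops now [8])
10 → new pile 2 (tops now [8, 10])
12 → new pile 3 (tops now [8, 10, 12])
14 → new pile 4 (tops now [8, 10, 12, 14])
16 → new pile 5 (tops now [8, 10, 12, 14, 16])
16 → pile 5 (tops now [8, 10, 12, 14, 16])
18 → new pile 6 (tops now [8, 10, 12, 14, 16, 18])
20 → new pile 7 (tops now [8, 10, 12, 14, 16, 18, 20])
11 → pile 3 (tops now [8, 10, 11, 14, 16, 18, 20])
31 → new pile 8 (tops now [8, 10, 11, 14, 16, 18, 20, 31])
17 → pile 6 (tops now [8, 10, 11, 14, 16, 17, 20, 31])
11 → pile 3 (tops now [8, 10, 11, 14, 16, 17, 20, 31])
Eight piles.

8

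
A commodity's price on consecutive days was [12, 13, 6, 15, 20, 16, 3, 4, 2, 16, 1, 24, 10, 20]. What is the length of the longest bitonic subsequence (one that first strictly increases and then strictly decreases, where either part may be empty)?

8

inc[i] = longest strictly increasing subsequence ending at i; dec[i] = longest strictly decreasing subsequence starting at i:
i:      1  2  3  4  5  6  7  8  9 10 11 12 13 14
a[i]:  12 13  6 15 20 16  3  4  2 16  1 24 10 20
inc:    1  2  1  3  4  4  1  2  1  4  1  5  3  5
dec:    5  5  4  4  5  4  3  3  2  2  1  2  1  1
Best peak at i=5 (value 20): inc=4, dec=5, length 4+5−1 = 8.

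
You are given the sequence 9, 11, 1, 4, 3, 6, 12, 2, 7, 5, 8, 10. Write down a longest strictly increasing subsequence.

Patience tails give the LIS length; then backtrack through the dp parents:
9 → extends → [9]
11 → extends → [9, 11]
1 → replaces 9 → [1, 11]
4 → replaces 11 → [1, 4]
3 → replaces 4 → [1, 3]
6 → extends → [1, 3, 6]
12 → extends → [1, 3, 6, 12]
2 → replaces 3 → [1, 2, 6, 12]
7 → replaces 12 → [1, 2, 6, 7]
5 → replaces 6 → [1, 2, 5, 7]
8 → extends → [1, 2, 5, 7, 8]
10 → extends → [1, 2, 5, 7, 8, 10]
Length 6; one witness is 1, 4, 6, 7, 8, 10.

1, 4, 6, 7, 8, 10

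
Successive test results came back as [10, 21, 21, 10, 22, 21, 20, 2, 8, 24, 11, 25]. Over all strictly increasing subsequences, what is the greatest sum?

102

Let S[i] be the best sum of a strictly increasing subsequence ending at i:
i:       1   2   3   4   5   6   7   8   9  10  11  12
a[i]:   10  21  21  10  22  21  20   2   8  24  11  25
S:      10  31  31  10  53  31  30   2  10  77  21 102
Maximum is 102 (e.g. 10 + 21 + 22 + 24 + 25).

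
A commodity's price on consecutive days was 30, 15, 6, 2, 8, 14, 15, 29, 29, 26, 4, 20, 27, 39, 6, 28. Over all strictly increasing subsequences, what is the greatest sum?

Let S[i] be the best sum of a strictly increasing subsequence ending at i:
i:       1   2   3   4   5   6   7   8   9  10  11  12  13  14  15  16
a[i]:   30  15   6   2   8  14  15  29  29  26   4  20  27  39   6  28
S:      30  15   6   2  14  28  43  72  72  69   6  63  96 135  12 124
Maximum is 135 (e.g. 6 + 8 + 14 + 15 + 26 + 27 + 39).

135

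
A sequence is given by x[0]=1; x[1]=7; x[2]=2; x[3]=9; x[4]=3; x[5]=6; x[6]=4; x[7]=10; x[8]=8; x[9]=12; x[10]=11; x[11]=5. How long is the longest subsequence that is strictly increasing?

Track the smallest tail for each achievable length (strict):
1 → extends → [1]
7 → extends → [1, 7]
2 → replaces 7 → [1, 2]
9 → extends → [1, 2, 9]
3 → replaces 9 → [1, 2, 3]
6 → extends → [1, 2, 3, 6]
4 → replaces 6 → [1, 2, 3, 4]
10 → extends → [1, 2, 3, 4, 10]
8 → replaces 10 → [1, 2, 3, 4, 8]
12 → extends → [1, 2, 3, 4, 8, 12]
11 → replaces 12 → [1, 2, 3, 4, 8, 11]
5 → replaces 8 → [1, 2, 3, 4, 5, 11]
Six tails, so the longest strictly increasing subsequence has length 6 (e.g. 1, 2, 3, 6, 10, 12).

6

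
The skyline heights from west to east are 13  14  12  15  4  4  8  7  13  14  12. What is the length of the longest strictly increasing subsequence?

Track the smallest tail for each achievable length (strict):
13 → extends → [13]
14 → extends → [13, 14]
12 → replaces 13 → [12, 14]
15 → extends → [12, 14, 15]
4 → replaces 12 → [4, 14, 15]
4 → already a tail → [4, 14, 15]
8 → replaces 14 → [4, 8, 15]
7 → replaces 8 → [4, 7, 15]
13 → replaces 15 → [4, 7, 13]
14 → extends → [4, 7, 13, 14]
12 → replaces 13 → [4, 7, 12, 14]
Four tails, so the longest strictly increasing subsequence has length 4 (e.g. 4, 8, 13, 14).

4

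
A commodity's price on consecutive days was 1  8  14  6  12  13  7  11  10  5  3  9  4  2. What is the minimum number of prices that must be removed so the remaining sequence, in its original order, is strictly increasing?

10

Fewest deletions = n − (longest strictly increasing subsequence).
Patience tails:
1 → extends → [1]
8 → extends → [1, 8]
14 → extends → [1, 8, 14]
6 → replaces 8 → [1, 6, 14]
12 → replaces 14 → [1, 6, 12]
13 → extends → [1, 6, 12, 13]
7 → replaces 12 → [1, 6, 7, 13]
11 → replaces 13 → [1, 6, 7, 11]
10 → replaces 11 → [1, 6, 7, 10]
5 → replaces 6 → [1, 5, 7, 10]
3 → replaces 5 → [1, 3, 7, 10]
9 → replaces 10 → [1, 3, 7, 9]
4 → replaces 7 → [1, 3, 4, 9]
2 → replaces 3 → [1, 2, 4, 9]
Longest strictly increasing subsequence has length 4, so deletions = 14 − 4 = 10.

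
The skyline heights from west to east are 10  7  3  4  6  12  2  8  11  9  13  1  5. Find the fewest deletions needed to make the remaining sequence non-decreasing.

7

Fewest deletions = n − (longest non-decreasing subsequence).
Patience tails:
10 → extends → [10]
7 → replaces 10 → [7]
3 → replaces 7 → [3]
4 → extends → [3, 4]
6 → extends → [3, 4, 6]
12 → extends → [3, 4, 6, 12]
2 → replaces 3 → [2, 4, 6, 12]
8 → replaces 12 → [2, 4, 6, 8]
11 → extends → [2, 4, 6, 8, 11]
9 → replaces 11 → [2, 4, 6, 8, 9]
13 → extends → [2, 4, 6, 8, 9, 13]
1 → replaces 2 → [1, 4, 6, 8, 9, 13]
5 → replaces 6 → [1, 4, 5, 8, 9, 13]
Longest non-decreasing subsequence has length 6, so deletions = 13 − 6 = 7.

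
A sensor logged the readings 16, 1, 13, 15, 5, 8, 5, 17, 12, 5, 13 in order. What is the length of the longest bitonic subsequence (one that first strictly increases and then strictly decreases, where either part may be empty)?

6

inc[i] = longest strictly increasing subsequence ending at i; dec[i] = longest strictly decreasing subsequence starting at i:
i:      1  2  3  4  5  6  7  8  9 10 11
a[i]:  16  1 13 15  5  8  5 17 12  5 13
inc:    1  1  2  3  2  3  2  4  4  2  5
dec:    4  1  3  3  1  2  1  3  2  1  1
Best peak at i=8 (value 17): inc=4, dec=3, length 4+3−1 = 6.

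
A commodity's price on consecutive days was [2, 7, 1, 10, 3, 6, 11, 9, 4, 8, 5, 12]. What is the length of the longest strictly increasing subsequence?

5

Track the smallest tail for each achievable length (strict):
2 → extends → [2]
7 → extends → [2, 7]
1 → replaces 2 → [1, 7]
10 → extends → [1, 7, 10]
3 → replaces 7 → [1, 3, 10]
6 → replaces 10 → [1, 3, 6]
11 → extends → [1, 3, 6, 11]
9 → replaces 11 → [1, 3, 6, 9]
4 → replaces 6 → [1, 3, 4, 9]
8 → replaces 9 → [1, 3, 4, 8]
5 → replaces 8 → [1, 3, 4, 5]
12 → extends → [1, 3, 4, 5, 12]
Five tails, so the longest strictly increasing subsequence has length 5 (e.g. 2, 7, 10, 11, 12).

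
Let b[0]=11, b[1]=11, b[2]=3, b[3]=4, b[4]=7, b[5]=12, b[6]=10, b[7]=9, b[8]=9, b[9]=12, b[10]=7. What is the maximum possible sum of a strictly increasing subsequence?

Let S[i] be the best sum of a strictly increasing subsequence ending at i:
i:      0  1  2  3  4  5  6  7  8  9 10
b[i]:  11 11  3  4  7 12 10  9  9 12  7
S:     11 11  3  7 14 26 24 23 23 36 14
Maximum is 36 (e.g. 3 + 4 + 7 + 10 + 12).

36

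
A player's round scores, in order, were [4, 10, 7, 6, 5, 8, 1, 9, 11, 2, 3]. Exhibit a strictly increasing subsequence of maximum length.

4, 7, 8, 9, 11

Patience tails give the LIS length; then backtrack through the dp parents:
4 → extends → [4]
10 → extends → [4, 10]
7 → replaces 10 → [4, 7]
6 → replaces 7 → [4, 6]
5 → replaces 6 → [4, 5]
8 → extends → [4, 5, 8]
1 → replaces 4 → [1, 5, 8]
9 → extends → [1, 5, 8, 9]
11 → extends → [1, 5, 8, 9, 11]
2 → replaces 5 → [1, 2, 8, 9, 11]
3 → replaces 8 → [1, 2, 3, 9, 11]
Length 5; one witness is 4, 7, 8, 9, 11.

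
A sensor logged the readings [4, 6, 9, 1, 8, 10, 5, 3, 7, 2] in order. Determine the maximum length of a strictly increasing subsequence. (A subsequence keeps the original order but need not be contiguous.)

4

Track the smallest tail for each achievable length (strict):
4 → extends → [4]
6 → extends → [4, 6]
9 → extends → [4, 6, 9]
1 → replaces 4 → [1, 6, 9]
8 → replaces 9 → [1, 6, 8]
10 → extends → [1, 6, 8, 10]
5 → replaces 6 → [1, 5, 8, 10]
3 → replaces 5 → [1, 3, 8, 10]
7 → replaces 8 → [1, 3, 7, 10]
2 → replaces 3 → [1, 2, 7, 10]
Four tails, so the longest strictly increasing subsequence has length 4 (e.g. 4, 6, 9, 10).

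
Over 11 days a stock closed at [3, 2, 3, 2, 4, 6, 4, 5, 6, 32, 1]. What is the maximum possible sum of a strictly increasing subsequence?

Let S[i] be the best sum of a strictly increasing subsequence ending at i:
i:      1  2  3  4  5  6  7  8  9 10 11
a[i]:   3  2  3  2  4  6  4  5  6 32  1
S:      3  2  5  2  9 15  9 14 20 52  1
Maximum is 52 (e.g. 2 + 3 + 4 + 5 + 6 + 32).

52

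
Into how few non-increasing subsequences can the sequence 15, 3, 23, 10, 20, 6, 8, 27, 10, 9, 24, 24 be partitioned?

5

Place each on the leftmost legal pile:
15 → new pile 1 (tops now [15])
3 → pile 1 (tops now [3])
23 → new pile 2 (tops now [3, 23])
10 → pile 2 (tops now [3, 10])
20 → new pile 3 (tops now [3, 10, 20])
6 → pile 2 (tops now [3, 6, 20])
8 → pile 3 (tops now [3, 6, 8])
27 → new pile 4 (tops now [3, 6, 8, 27])
10 → pile 4 (tops now [3, 6, 8, 10])
9 → pile 4 (tops now [3, 6, 8, 9])
24 → new pile 5 (tops now [3, 6, 8, 9, 24])
24 → pile 5 (tops now [3, 6, 8, 9, 24])
Five piles.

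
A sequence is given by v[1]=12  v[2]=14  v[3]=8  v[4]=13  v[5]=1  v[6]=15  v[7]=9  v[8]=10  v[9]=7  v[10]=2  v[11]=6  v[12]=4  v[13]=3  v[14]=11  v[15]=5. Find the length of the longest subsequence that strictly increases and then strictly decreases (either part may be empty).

inc[i] = longest strictly increasing subsequence ending at i; dec[i] = longest strictly decreasing subsequence starting at i:
i:      1  2  3  4  5  6  7  8  9 10 11 12 13 14 15
v[i]:  12 14  8 13  1 15  9 10  7  2  6  4  3 11  5
inc:    1  2  1  2  1  3  2  3  2  2  3  3  3  4  4
dec:    6  7  5  6  1  6  5  5  4  1  3  2  1  2  1
Best peak at i=2 (value 14): inc=2, dec=7, length 2+7−1 = 8.

8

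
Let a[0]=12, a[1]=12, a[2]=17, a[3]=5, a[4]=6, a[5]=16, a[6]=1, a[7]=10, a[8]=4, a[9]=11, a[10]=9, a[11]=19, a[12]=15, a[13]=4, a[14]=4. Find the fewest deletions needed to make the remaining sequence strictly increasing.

10

Fewest deletions = n − (longest strictly increasing subsequence).
i:      0  1  2  3  4  5  6  7  8  9 10 11 12 13 14
a[i]:  12 12 17  5  6 16  1 10  4 11  9 19 15  4  4
dp:     1  1  2  1  2  3  1  3  2  4  3  5  5  2  2
max dp = 5, so deletions = 15 − 5 = 10.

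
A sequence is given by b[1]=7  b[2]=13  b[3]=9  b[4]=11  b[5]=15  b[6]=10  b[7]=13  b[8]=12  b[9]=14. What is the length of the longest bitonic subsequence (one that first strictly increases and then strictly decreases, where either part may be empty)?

6

inc[i] = longest strictly increasing subsequence ending at i; dec[i] = longest strictly decreasing subsequence starting at i:
i:      1  2  3  4  5  6  7  8  9
b[i]:   7 13  9 11 15 10 13 12 14
inc:    1  2  2  3  4  3  4  4  5
dec:    1  3  1  2  3  1  2  1  1
Best peak at i=5 (value 15): inc=4, dec=3, length 4+3−1 = 6.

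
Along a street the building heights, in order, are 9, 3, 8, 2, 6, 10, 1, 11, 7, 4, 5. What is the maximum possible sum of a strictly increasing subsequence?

Let S[i] be the best sum of a strictly increasing subsequence ending at i:
i:      1  2  3  4  5  6  7  8  9 10 11
a[i]:   9  3  8  2  6 10  1 11  7  4  5
S:      9  3 11  2  9 21  1 32 16  7 12
Maximum is 32 (e.g. 3 + 8 + 10 + 11).

32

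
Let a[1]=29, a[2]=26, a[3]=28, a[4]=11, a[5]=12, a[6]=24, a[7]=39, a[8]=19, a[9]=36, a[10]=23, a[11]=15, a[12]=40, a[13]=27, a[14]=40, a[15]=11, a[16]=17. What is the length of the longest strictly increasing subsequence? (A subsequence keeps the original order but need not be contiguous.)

Track the smallest tail for each achievable length (strict):
29 → extends → [29]
26 → replaces 29 → [26]
28 → extends → [26, 28]
11 → replaces 26 → [11, 28]
12 → replaces 28 → [11, 12]
24 → extends → [11, 12, 24]
39 → extends → [11, 12, 24, 39]
19 → replaces 24 → [11, 12, 19, 39]
36 → replaces 39 → [11, 12, 19, 36]
23 → replaces 36 → [11, 12, 19, 23]
15 → replaces 19 → [11, 12, 15, 23]
40 → extends → [11, 12, 15, 23, 40]
27 → replaces 40 → [11, 12, 15, 23, 27]
40 → extends → [11, 12, 15, 23, 27, 40]
11 → already a tail → [11, 12, 15, 23, 27, 40]
17 → replaces 23 → [11, 12, 15, 17, 27, 40]
Six tails, so the longest strictly increasing subsequence has length 6 (e.g. 11, 12, 19, 23, 27, 40).

6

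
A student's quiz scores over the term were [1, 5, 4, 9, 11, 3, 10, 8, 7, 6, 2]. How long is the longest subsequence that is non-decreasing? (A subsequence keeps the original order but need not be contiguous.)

4

Track the smallest tail for each achievable length (allowing ties):
1 → extends → [1]
5 → extends → [1, 5]
4 → replaces 5 → [1, 4]
9 → extends → [1, 4, 9]
11 → extends → [1, 4, 9, 11]
3 → replaces 4 → [1, 3, 9, 11]
10 → replaces 11 → [1, 3, 9, 10]
8 → replaces 9 → [1, 3, 8, 10]
7 → replaces 8 → [1, 3, 7, 10]
6 → replaces 7 → [1, 3, 6, 10]
2 → replaces 3 → [1, 2, 6, 10]
Four tails, so the longest non-decreasing subsequence has length 4 (e.g. 1, 5, 9, 11).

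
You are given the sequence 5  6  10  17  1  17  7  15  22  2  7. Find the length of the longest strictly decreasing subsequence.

3

Let dp[i] be the longest strictly decreasing subsequence ending at i:
i:      1  2  3  4  5  6  7  8  9 10 11
a[i]:   5  6 10 17  1 17  7 15 22  2  7
dp:     1  1  1  1  2  1  2  2  1  3  3
Maximum is 3.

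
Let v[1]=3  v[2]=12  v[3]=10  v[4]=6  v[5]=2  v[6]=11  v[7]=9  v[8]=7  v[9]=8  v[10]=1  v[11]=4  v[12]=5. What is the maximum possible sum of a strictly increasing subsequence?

24

Let S[i] be the best sum of a strictly increasing subsequence ending at i:
i:      1  2  3  4  5  6  7  8  9 10 11 12
v[i]:   3 12 10  6  2 11  9  7  8  1  4  5
S:      3 15 13  9  2 24 18 16 24  1  7 12
Maximum is 24 (e.g. 3 + 10 + 11).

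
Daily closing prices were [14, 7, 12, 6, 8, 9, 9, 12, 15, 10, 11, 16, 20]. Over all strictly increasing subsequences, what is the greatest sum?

87

Let S[i] be the best sum of a strictly increasing subsequence ending at i:
i:      1  2  3  4  5  6  7  8  9 10 11 12 13
a[i]:  14  7 12  6  8  9  9 12 15 10 11 16 20
S:     14  7 19  6 15 24 24 36 51 34 45 67 87
Maximum is 87 (e.g. 7 + 8 + 9 + 12 + 15 + 16 + 20).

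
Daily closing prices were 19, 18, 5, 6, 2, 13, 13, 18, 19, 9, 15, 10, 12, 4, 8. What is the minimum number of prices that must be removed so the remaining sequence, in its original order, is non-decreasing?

Fewest deletions = n − (longest non-decreasing subsequence).
Patience tails:
19 → extends → [19]
18 → replaces 19 → [18]
5 → replaces 18 → [5]
6 → extends → [5, 6]
2 → replaces 5 → [2, 6]
13 → extends → [2, 6, 13]
13 → extends → [2, 6, 13, 13]
18 → extends → [2, 6, 13, 13, 18]
19 → extends → [2, 6, 13, 13, 18, 19]
9 → replaces 13 → [2, 6, 9, 13, 18, 19]
15 → replaces 18 → [2, 6, 9, 13, 15, 19]
10 → replaces 13 → [2, 6, 9, 10, 15, 19]
12 → replaces 15 → [2, 6, 9, 10, 12, 19]
4 → replaces 6 → [2, 4, 9, 10, 12, 19]
8 → replaces 9 → [2, 4, 8, 10, 12, 19]
Longest non-decreasing subsequence has length 6, so deletions = 15 − 6 = 9.

9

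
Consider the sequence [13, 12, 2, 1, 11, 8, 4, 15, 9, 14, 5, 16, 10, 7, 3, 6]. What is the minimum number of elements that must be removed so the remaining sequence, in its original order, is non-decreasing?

11

Fewest deletions = n − (longest non-decreasing subsequence).
Patience tails:
13 → extends → [13]
12 → replaces 13 → [12]
2 → replaces 12 → [2]
1 → replaces 2 → [1]
11 → extends → [1, 11]
8 → replaces 11 → [1, 8]
4 → replaces 8 → [1, 4]
15 → extends → [1, 4, 15]
9 → replaces 15 → [1, 4, 9]
14 → extends → [1, 4, 9, 14]
5 → replaces 9 → [1, 4, 5, 14]
16 → extends → [1, 4, 5, 14, 16]
10 → replaces 14 → [1, 4, 5, 10, 16]
7 → replaces 10 → [1, 4, 5, 7, 16]
3 → replaces 4 → [1, 3, 5, 7, 16]
6 → replaces 7 → [1, 3, 5, 6, 16]
Longest non-decreasing subsequence has length 5, so deletions = 16 − 5 = 11.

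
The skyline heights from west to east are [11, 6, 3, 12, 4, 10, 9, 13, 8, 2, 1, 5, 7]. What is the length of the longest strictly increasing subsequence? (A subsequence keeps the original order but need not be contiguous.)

Track the smallest tail for each achievable length (strict):
11 → extends → [11]
6 → replaces 11 → [6]
3 → replaces 6 → [3]
12 → extends → [3, 12]
4 → replaces 12 → [3, 4]
10 → extends → [3, 4, 10]
9 → replaces 10 → [3, 4, 9]
13 → extends → [3, 4, 9, 13]
8 → replaces 9 → [3, 4, 8, 13]
2 → replaces 3 → [2, 4, 8, 13]
1 → replaces 2 → [1, 4, 8, 13]
5 → replaces 8 → [1, 4, 5, 13]
7 → replaces 13 → [1, 4, 5, 7]
Four tails, so the longest strictly increasing subsequence has length 4 (e.g. 3, 4, 10, 13).

4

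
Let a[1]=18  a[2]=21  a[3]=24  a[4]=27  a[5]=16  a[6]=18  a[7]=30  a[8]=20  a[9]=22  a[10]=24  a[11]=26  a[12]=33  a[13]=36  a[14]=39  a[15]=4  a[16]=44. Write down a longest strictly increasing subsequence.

16, 18, 20, 22, 24, 26, 33, 36, 39, 44

Patience tails give the LIS length; then backtrack through the dp parents:
18 → extends → [18]
21 → extends → [18, 21]
24 → extends → [18, 21, 24]
27 → extends → [18, 21, 24, 27]
16 → replaces 18 → [16, 21, 24, 27]
18 → replaces 21 → [16, 18, 24, 27]
30 → extends → [16, 18, 24, 27, 30]
20 → replaces 24 → [16, 18, 20, 27, 30]
22 → replaces 27 → [16, 18, 20, 22, 30]
24 → replaces 30 → [16, 18, 20, 22, 24]
26 → extends → [16, 18, 20, 22, 24, 26]
33 → extends → [16, 18, 20, 22, 24, 26, 33]
36 → extends → [16, 18, 20, 22, 24, 26, 33, 36]
39 → extends → [16, 18, 20, 22, 24, 26, 33, 36, 39]
4 → replaces 16 → [4, 18, 20, 22, 24, 26, 33, 36, 39]
44 → extends → [4, 18, 20, 22, 24, 26, 33, 36, 39, 44]
Length 10; one witness is 16, 18, 20, 22, 24, 26, 33, 36, 39, 44.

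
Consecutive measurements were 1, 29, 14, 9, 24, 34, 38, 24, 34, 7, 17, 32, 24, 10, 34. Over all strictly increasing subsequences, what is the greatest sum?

Let S[i] be the best sum of a strictly increasing subsequence ending at i:
i:       1   2   3   4   5   6   7   8   9  10  11  12  13  14  15
a[i]:    1  29  14   9  24  34  38  24  34   7  17  32  24  10  34
S:       1  30  15  10  39  73 111  39  73   8  32  71  56  20 105
Maximum is 111 (e.g. 1 + 14 + 24 + 34 + 38).

111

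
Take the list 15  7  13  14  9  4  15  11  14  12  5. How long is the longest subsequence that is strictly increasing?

4

Let dp[i] be the length of the longest such subsequence ending at index i:
i:      1  2  3  4  5  6  7  8  9 10 11
a[i]:  15  7 13 14  9  4 15 11 14 12  5
dp:     1  1  2  3  2  1  4  3  4  4  2
Maximum dp value is 4.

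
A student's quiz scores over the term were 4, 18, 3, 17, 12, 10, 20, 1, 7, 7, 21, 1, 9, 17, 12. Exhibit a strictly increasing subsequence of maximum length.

Patience tails give the LIS length; then backtrack through the dp parents:
4 → extends → [4]
18 → extends → [4, 18]
3 → replaces 4 → [3, 18]
17 → replaces 18 → [3, 17]
12 → replaces 17 → [3, 12]
10 → replaces 12 → [3, 10]
20 → extends → [3, 10, 20]
1 → replaces 3 → [1, 10, 20]
7 → replaces 10 → [1, 7, 20]
7 → already a tail → [1, 7, 20]
21 → extends → [1, 7, 20, 21]
1 → already a tail → [1, 7, 20, 21]
9 → replaces 20 → [1, 7, 9, 21]
17 → replaces 21 → [1, 7, 9, 17]
12 → replaces 17 → [1, 7, 9, 12]
Length 4; one witness is 4, 18, 20, 21.

4, 18, 20, 21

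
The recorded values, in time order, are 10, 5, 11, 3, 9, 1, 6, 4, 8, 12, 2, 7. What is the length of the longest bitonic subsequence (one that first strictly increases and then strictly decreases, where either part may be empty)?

inc[i] = longest strictly increasing subsequence ending at i; dec[i] = longest strictly decreasing subsequence starting at i:
i:      1  2  3  4  5  6  7  8  9 10 11 12
a[i]:  10  5 11  3  9  1  6  4  8 12  2  7
inc:    1  1  2  1  2  1  2  2  3  4  2  3
dec:    5  3  5  2  4  1  3  2  2  2  1  1
Best peak at i=3 (value 11): inc=2, dec=5, length 2+5−1 = 6.

6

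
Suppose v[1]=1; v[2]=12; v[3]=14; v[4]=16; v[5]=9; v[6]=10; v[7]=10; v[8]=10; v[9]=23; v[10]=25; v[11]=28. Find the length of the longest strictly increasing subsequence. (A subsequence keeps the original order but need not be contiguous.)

7

Let dp[i] be the length of the longest such subsequence ending at index i:
i:      1  2  3  4  5  6  7  8  9 10 11
v[i]:   1 12 14 16  9 10 10 10 23 25 28
dp:     1  2  3  4  2  3  3  3  5  6  7
Maximum dp value is 7.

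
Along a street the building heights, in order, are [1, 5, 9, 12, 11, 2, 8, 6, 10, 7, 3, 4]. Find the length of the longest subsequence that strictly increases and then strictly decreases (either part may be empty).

8

inc[i] = longest strictly increasing subsequence ending at i; dec[i] = longest strictly decreasing subsequence starting at i:
i:      1  2  3  4  5  6  7  8  9 10 11 12
a[i]:   1  5  9 12 11  2  8  6 10  7  3  4
inc:    1  2  3  4  4  2  3  3  4  4  3  4
dec:    1  2  4  5  4  1  3  2  3  2  1  1
Best peak at i=4 (value 12): inc=4, dec=5, length 4+5−1 = 8.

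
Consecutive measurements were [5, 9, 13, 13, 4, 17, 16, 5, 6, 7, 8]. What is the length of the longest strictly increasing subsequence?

5

Let dp[i] be the length of the longest such subsequence ending at index i:
i:      1  2  3  4  5  6  7  8  9 10 11
a[i]:   5  9 13 13  4 17 16  5  6  7  8
dp:     1  2  3  3  1  4  4  2  3  4  5
Maximum dp value is 5.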